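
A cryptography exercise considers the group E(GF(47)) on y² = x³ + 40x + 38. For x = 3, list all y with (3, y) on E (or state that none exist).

none

x³ + 40x + 38 = 185 ≡ 44 (mod 47).
44 is a non-residue mod 47; no y exists.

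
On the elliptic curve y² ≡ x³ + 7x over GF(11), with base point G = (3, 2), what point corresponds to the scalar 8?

(3, 9)

Double-and-add on 8 = (1000)₂. Start with G = (3, 2) for the leading 1-bit.
double: tangent at (3, 2): λ = (3·3² + 7)/(2·2) ≡ 1/4. 4⁻¹ ≡ 3 (mod 11), so λ ≡ 1·3 ≡ 3.
  x = λ² - 3 - 3 = 9 - 6 ≡ 3; y = λ·(3 - 3) - 2 ≡ 9. → (3, 9)
double: tangent at (3, 9): λ = (3·3² + 7)/(2·9) ≡ 1/7. 7⁻¹ ≡ 8 (mod 11), so λ ≡ 1·8 ≡ 8.
  x = λ² - 3 - 3 = 64 - 6 ≡ 3; y = λ·(3 - 3) - 9 ≡ 2. → (3, 2)
double: tangent at (3, 2): λ = (3·3² + 7)/(2·2) ≡ 1/4. 4⁻¹ ≡ 3 (mod 11), so λ ≡ 1·3 ≡ 3.
  x = λ² - 3 - 3 = 9 - 6 ≡ 3; y = λ·(3 - 3) - 2 ≡ 9. → (3, 9)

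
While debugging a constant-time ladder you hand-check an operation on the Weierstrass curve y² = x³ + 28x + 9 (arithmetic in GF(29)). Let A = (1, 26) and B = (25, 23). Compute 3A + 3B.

First 3A:
Repeated addition: build up to 3A.
2A: tangent at (1, 26): λ = (3·1² + 28)/(2·26) ≡ 2/23. 23⁻¹ ≡ 24 (mod 29), so λ ≡ 2·24 ≡ 19.
  x = λ² - 1 - 1 = 361 - 2 ≡ 11; y = λ·(1 - 11) - 26 ≡ 16. → (11, 16)
3A: (11, 16) + (1, 26). λ = (26 - 16)/(1 - 11) ≡ 10/19 mod 29. 19⁻¹ ≡ 26 (mod 29), so λ ≡ 28.
  x = λ² - 11 - 1 = 784 - 12 ≡ 18; y = λ·(11 - 18) - 16 ≡ 20. → (18, 20)
3A = (18, 20).
Next 3B:
Repeated addition: build up to 3B.
2B: tangent at (25, 23): λ = (3·25² + 28)/(2·23) ≡ 18/17. 17⁻¹ ≡ 12 (mod 29) since 17·12 = 204 ≡ 1, so λ ≡ 18·12 ≡ 13.
  x = λ² - 25 - 25 = 169 - 50 ≡ 3; y = λ·(25 - 3) - 23 ≡ 2. → (3, 2)
3B: (3, 2) + (25, 23). λ = (23 - 2)/(25 - 3) ≡ 21/22 mod 29. 22⁻¹ ≡ 4 (mod 29) since 22·4 = 88 ≡ 1, so λ ≡ 26.
  x = λ² - 3 - 25 = 676 - 28 ≡ 10; y = λ·(3 - 10) - 2 ≡ 19. → (10, 19)
3B = (10, 19).
Finally 3A + 3B:
(18, 20) + (10, 19). λ = (19 - 20)/(10 - 18) ≡ 28/21 mod 29. 21⁻¹ ≡ 18 (mod 29), so λ ≡ 11.
  x = λ² - 18 - 10 = 121 - 28 ≡ 6; y = λ·(18 - 6) - 20 ≡ 25. → (6, 25)

(6, 25)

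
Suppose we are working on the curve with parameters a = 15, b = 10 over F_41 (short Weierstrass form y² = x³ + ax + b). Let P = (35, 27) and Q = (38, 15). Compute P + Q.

(35, 27) + (38, 15). λ = (15 - 27)/(38 - 35) ≡ 29/3 mod 41. 3⁻¹ ≡ 14 (mod 41), so λ ≡ 37.
  x = λ² - 35 - 38 = 1369 - 73 ≡ 25; y = λ·(35 - 25) - 27 ≡ 15. → (25, 15)

(25, 15)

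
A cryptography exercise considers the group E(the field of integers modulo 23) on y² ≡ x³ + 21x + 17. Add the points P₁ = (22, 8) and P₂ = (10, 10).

(7, 1)

(22, 8) + (10, 10). λ = (10 - 8)/(10 - 22) ≡ 2/11 mod 23. 11⁻¹ ≡ 21 (mod 23) since 11·21 = 231 ≡ 1, so λ ≡ 19.
  x = λ² - 22 - 10 = 361 - 32 ≡ 7; y = λ·(22 - 7) - 8 ≡ 1. → (7, 1)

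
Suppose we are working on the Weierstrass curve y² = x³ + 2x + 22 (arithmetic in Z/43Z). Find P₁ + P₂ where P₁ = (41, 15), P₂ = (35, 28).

(41, 15) + (35, 28). λ = (28 - 15)/(35 - 41) ≡ 13/37 mod 43. 37⁻¹ ≡ 7 (mod 43) since 37·7 = 259 ≡ 1, so λ ≡ 5.
  x = λ² - 41 - 35 = 25 - 76 ≡ 35; y = λ·(41 - 35) - 15 ≡ 15. → (35, 15)

(35, 15)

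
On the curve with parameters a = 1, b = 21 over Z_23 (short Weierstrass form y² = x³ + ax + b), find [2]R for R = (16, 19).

(17, 11)

tangent at (16, 19): λ = (3·16² + 1)/(2·19) ≡ 10/15. 15⁻¹ ≡ 20 (mod 23), so λ ≡ 10·20 ≡ 16.
  x = λ² - 16 - 16 = 256 - 32 ≡ 17; y = λ·(16 - 17) - 19 ≡ 11. → (17, 11)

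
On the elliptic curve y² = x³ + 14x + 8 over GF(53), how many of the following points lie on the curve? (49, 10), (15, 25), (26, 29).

(49, 10): 10² ≡ 47, rhs ≡ 47 → on.
(15, 25): 25² ≡ 42, rhs ≡ 42 → on.
(26, 29): 29² ≡ 46, rhs ≡ 34 → off.

2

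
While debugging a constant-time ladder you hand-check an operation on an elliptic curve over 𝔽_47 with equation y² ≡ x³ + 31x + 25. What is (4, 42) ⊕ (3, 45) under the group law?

(2, 46)

(4, 42) + (3, 45). λ = (45 - 42)/(3 - 4) ≡ 3/46 mod 47. 46⁻¹ ≡ 46 (mod 47) since 46·46 = 2116 ≡ 1, so λ ≡ 44.
  x = λ² - 4 - 3 = 1936 - 7 ≡ 2; y = λ·(4 - 2) - 42 ≡ 46. → (2, 46)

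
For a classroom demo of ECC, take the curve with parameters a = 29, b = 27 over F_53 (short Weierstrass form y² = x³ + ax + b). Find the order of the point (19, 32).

2P: tangent at (19, 32): λ = (3·19² + 29)/(2·32) ≡ 52/11. 11⁻¹ ≡ 29 (mod 53) since 11·29 = 319 ≡ 1, so λ ≡ 52·29 ≡ 24.
  x = λ² - 19 - 19 = 576 - 38 ≡ 8; y = λ·(19 - 8) - 32 ≡ 20. → (8, 20)
3P: (8, 20) + (19, 32). λ = (32 - 20)/(19 - 8) ≡ 12/11 mod 53. 11⁻¹ ≡ 29 (mod 53), so λ ≡ 30.
  x = λ² - 8 - 19 = 900 - 27 ≡ 25; y = λ·(8 - 25) - 20 ≡ 0. → (25, 0)
4P: (25, 0) + (19, 32). λ = (32 - 0)/(19 - 25) ≡ 32/47 mod 53. 47⁻¹ ≡ 44 (mod 53) since 47·44 = 2068 ≡ 1, so λ ≡ 30.
  x = λ² - 25 - 19 = 900 - 44 ≡ 8; y = λ·(25 - 8) - 0 ≡ 33. → (8, 33)
5P: (8, 33) + (19, 32). λ = (32 - 33)/(19 - 8) ≡ 52/11 mod 53. 11⁻¹ ≡ 29 (mod 53), so λ ≡ 24.
  x = λ² - 8 - 19 = 576 - 27 ≡ 19; y = λ·(8 - 19) - 33 ≡ 21. → (19, 21)
6P: (19, 21) + (19, 32): same x and y₁ ≡ -y₂, so the sum is O.
6P = O, so the order is 6.

6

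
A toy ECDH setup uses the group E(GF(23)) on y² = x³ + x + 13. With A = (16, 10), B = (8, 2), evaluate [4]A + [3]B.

First 4A:
Repeated addition: build up to 4A.
2A: tangent at (16, 10): λ = (3·16² + 1)/(2·10) ≡ 10/20. 20⁻¹ ≡ 15 (mod 23) since 20·15 = 300 ≡ 1, so λ ≡ 10·15 ≡ 12.
  x = λ² - 16 - 16 = 144 - 32 ≡ 20; y = λ·(16 - 20) - 10 ≡ 11. → (20, 11)
3A: (20, 11) + (16, 10). λ = (10 - 11)/(16 - 20) ≡ 22/19 mod 23. 19⁻¹ ≡ 17 (mod 23), so λ ≡ 6.
  x = λ² - 20 - 16 = 36 - 36 ≡ 0; y = λ·(20 - 0) - 11 ≡ 17. → (0, 17)
4A: (0, 17) + (16, 10). λ = (10 - 17)/(16 - 0) ≡ 16/16 mod 23. 16⁻¹ ≡ 13 (mod 23) since 16·13 = 208 ≡ 1, so λ ≡ 1.
  x = λ² - 0 - 16 = 1 - 16 ≡ 8; y = λ·(0 - 8) - 17 ≡ 21. → (8, 21)
4A = (8, 21).
Next 3B:
Repeated addition: build up to 3B.
2B: tangent at (8, 2): λ = (3·8² + 1)/(2·2) ≡ 9/4. 4⁻¹ ≡ 6 (mod 23), so λ ≡ 9·6 ≡ 8.
  x = λ² - 8 - 8 = 64 - 16 ≡ 2; y = λ·(8 - 2) - 2 ≡ 0. → (2, 0)
3B: (2, 0) + (8, 2). λ = (2 - 0)/(8 - 2) ≡ 2/6 mod 23. 6⁻¹ ≡ 4 (mod 23), so λ ≡ 8.
  x = λ² - 2 - 8 = 64 - 10 ≡ 8; y = λ·(2 - 8) - 0 ≡ 21. → (8, 21)
3B = (8, 21).
Finally 4A + 3B:
tangent at (8, 21): λ = (3·8² + 1)/(2·21) ≡ 9/19. 19⁻¹ ≡ 17 (mod 23), so λ ≡ 9·17 ≡ 15.
  x = λ² - 8 - 8 = 225 - 16 ≡ 2; y = λ·(8 - 2) - 21 ≡ 0. → (2, 0)

(2, 0)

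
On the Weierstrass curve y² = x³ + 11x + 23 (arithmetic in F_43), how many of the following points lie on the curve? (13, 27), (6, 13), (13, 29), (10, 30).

1

(13, 27): 27² ≡ 41, rhs ≡ 41 → on.
(6, 13): 13² ≡ 40, rhs ≡ 4 → off.
(13, 29): 29² ≡ 24, rhs ≡ 41 → off.
(10, 30): 30² ≡ 40, rhs ≡ 15 → off.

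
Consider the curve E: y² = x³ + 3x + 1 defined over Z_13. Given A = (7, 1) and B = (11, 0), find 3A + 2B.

First 3A:
Repeated addition: build up to 3A.
2A: tangent at (7, 1): λ = (3·7² + 3)/(2·1) ≡ 7/2. 2⁻¹ ≡ 7 (mod 13) since 2·7 = 14 ≡ 1, so λ ≡ 7·7 ≡ 10.
  x = λ² - 7 - 7 = 100 - 14 ≡ 8; y = λ·(7 - 8) - 1 ≡ 2. → (8, 2)
3A: (8, 2) + (7, 1). λ = (1 - 2)/(7 - 8) ≡ 12/12 mod 13. 12⁻¹ ≡ 12 (mod 13) since 12·12 = 144 ≡ 1, so λ ≡ 1.
  x = λ² - 8 - 7 = 1 - 15 ≡ 12; y = λ·(8 - 12) - 2 ≡ 7. → (12, 7)
3A = (12, 7).
Next 2B:
Repeated addition: build up to 2B.
2B: (11, 0) + (11, 0): same x and y₁ ≡ -y₂, so the sum is O.
2B = O.
Finally 3A + 2B:
(12, 7) + O = (12, 7) (identity).

(12, 7)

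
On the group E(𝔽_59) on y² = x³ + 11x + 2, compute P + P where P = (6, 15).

tangent at (6, 15): λ = (3·6² + 11)/(2·15) ≡ 1/30. 30⁻¹ ≡ 2 (mod 59), so λ ≡ 1·2 ≡ 2.
  x = λ² - 6 - 6 = 4 - 12 ≡ 51; y = λ·(6 - 51) - 15 ≡ 13. → (51, 13)

(51, 13)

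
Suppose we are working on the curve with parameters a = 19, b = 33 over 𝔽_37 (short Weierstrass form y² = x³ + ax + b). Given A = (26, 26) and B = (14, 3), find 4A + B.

(21, 6)

First 4A:
Repeated addition: build up to 4A.
2A: tangent at (26, 26): λ = (3·26² + 19)/(2·26) ≡ 12/15. 15⁻¹ ≡ 5 (mod 37) since 15·5 = 75 ≡ 1, so λ ≡ 12·5 ≡ 23.
  x = λ² - 26 - 26 = 529 - 52 ≡ 33; y = λ·(26 - 33) - 26 ≡ 35. → (33, 35)
3A: (33, 35) + (26, 26). λ = (26 - 35)/(26 - 33) ≡ 28/30 mod 37. 30⁻¹ ≡ 21 (mod 37), so λ ≡ 33.
  x = λ² - 33 - 26 = 1089 - 59 ≡ 31; y = λ·(33 - 31) - 35 ≡ 31. → (31, 31)
4A: (31, 31) + (26, 26). λ = (26 - 31)/(26 - 31) ≡ 32/32 mod 37. 32⁻¹ ≡ 22 (mod 37), so λ ≡ 1.
  x = λ² - 31 - 26 = 1 - 57 ≡ 18; y = λ·(31 - 18) - 31 ≡ 19. → (18, 19)
4A = (18, 19).
Finally 4A + B:
(18, 19) + (14, 3). λ = (3 - 19)/(14 - 18) ≡ 21/33 mod 37. 33⁻¹ ≡ 9 (mod 37), so λ ≡ 4.
  x = λ² - 18 - 14 = 16 - 32 ≡ 21; y = λ·(18 - 21) - 19 ≡ 6. → (21, 6)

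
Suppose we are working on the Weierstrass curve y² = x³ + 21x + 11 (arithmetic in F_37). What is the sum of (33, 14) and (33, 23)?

The two points share x = 33 and their y-coordinates satisfy 14 + 23 ≡ 0 (mod 37), so they are inverses. Their sum is the point at infinity.

O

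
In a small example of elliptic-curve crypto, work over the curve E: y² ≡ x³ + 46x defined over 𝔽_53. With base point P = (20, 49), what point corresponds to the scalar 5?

(48, 4)

Repeated addition: build up to 5P.
2P: tangent at (20, 49): λ = (3·20² + 46)/(2·49) ≡ 27/45. 45⁻¹ ≡ 33 (mod 53) since 45·33 = 1485 ≡ 1, so λ ≡ 27·33 ≡ 43.
  x = λ² - 20 - 20 = 1849 - 40 ≡ 7; y = λ·(20 - 7) - 49 ≡ 33. → (7, 33)
3P: (7, 33) + (20, 49). λ = (49 - 33)/(20 - 7) ≡ 16/13 mod 53. 13⁻¹ ≡ 49 (mod 53), so λ ≡ 42.
  x = λ² - 7 - 20 = 1764 - 27 ≡ 41; y = λ·(7 - 41) - 33 ≡ 23. → (41, 23)
4P: (41, 23) + (20, 49). λ = (49 - 23)/(20 - 41) ≡ 26/32 mod 53. 32⁻¹ ≡ 5 (mod 53) since 32·5 = 160 ≡ 1, so λ ≡ 24.
  x = λ² - 41 - 20 = 576 - 61 ≡ 38; y = λ·(41 - 38) - 23 ≡ 49. → (38, 49)
5P: (38, 49) + (20, 49). λ = (49 - 49)/(20 - 38) ≡ 0/35 mod 53. 35⁻¹ ≡ 50 (mod 53) since 35·50 = 1750 ≡ 1, so λ ≡ 0.
  x = λ² - 38 - 20 = 0 - 58 ≡ 48; y = λ·(38 - 48) - 49 ≡ 4. → (48, 4)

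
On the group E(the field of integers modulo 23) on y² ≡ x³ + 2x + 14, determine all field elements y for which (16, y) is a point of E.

x³ + 2x + 14 = 4142 ≡ 2 (mod 23).
Square roots of 2 mod 23: 5 and 18 (since 5² = 25 ≡ 2).

5, 18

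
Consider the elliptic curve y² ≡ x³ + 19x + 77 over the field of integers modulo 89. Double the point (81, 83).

tangent at (81, 83): λ = (3·81² + 19)/(2·83) ≡ 33/77. 77⁻¹ ≡ 37 (mod 89), so λ ≡ 33·37 ≡ 64.
  x = λ² - 81 - 81 = 4096 - 162 ≡ 18; y = λ·(81 - 18) - 83 ≡ 33. → (18, 33)

(18, 33)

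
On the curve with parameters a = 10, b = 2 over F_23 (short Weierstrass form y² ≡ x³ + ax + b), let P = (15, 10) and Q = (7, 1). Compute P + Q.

(17, 5)

(15, 10) + (7, 1). λ = (1 - 10)/(7 - 15) ≡ 14/15 mod 23. 15⁻¹ ≡ 20 (mod 23) since 15·20 = 300 ≡ 1, so λ ≡ 4.
  x = λ² - 15 - 7 = 16 - 22 ≡ 17; y = λ·(15 - 17) - 10 ≡ 5. → (17, 5)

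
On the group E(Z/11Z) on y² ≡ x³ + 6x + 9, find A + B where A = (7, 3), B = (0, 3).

(4, 8)

(7, 3) + (0, 3). λ = (3 - 3)/(0 - 7) ≡ 0/4 mod 11. 4⁻¹ ≡ 3 (mod 11), so λ ≡ 0.
  x = λ² - 7 - 0 = 0 - 7 ≡ 4; y = λ·(7 - 4) - 3 ≡ 8. → (4, 8)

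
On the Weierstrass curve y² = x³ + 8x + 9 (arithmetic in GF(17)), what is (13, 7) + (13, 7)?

tangent at (13, 7): λ = (3·13² + 8)/(2·7) ≡ 5/14. 14⁻¹ ≡ 11 (mod 17), so λ ≡ 5·11 ≡ 4.
  x = λ² - 13 - 13 = 16 - 26 ≡ 7; y = λ·(13 - 7) - 7 ≡ 0. → (7, 0)

(7, 0)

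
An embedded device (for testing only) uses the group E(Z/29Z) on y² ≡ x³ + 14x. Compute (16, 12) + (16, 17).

The two points share x = 16 and their y-coordinates satisfy 12 + 17 ≡ 0 (mod 29), so they are inverses. Their sum is 𝒪.

O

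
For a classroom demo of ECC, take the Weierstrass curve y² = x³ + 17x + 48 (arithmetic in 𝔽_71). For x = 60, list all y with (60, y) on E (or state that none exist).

none

x³ + 17x + 48 = 217068 ≡ 21 (mod 71).
21 is a non-residue mod 71; no y exists.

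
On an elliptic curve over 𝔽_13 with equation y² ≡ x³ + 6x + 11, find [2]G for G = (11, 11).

(8, 8)

tangent at (11, 11): λ = (3·11² + 6)/(2·11) ≡ 5/9. 9⁻¹ ≡ 3 (mod 13) since 9·3 = 27 ≡ 1, so λ ≡ 5·3 ≡ 2.
  x = λ² - 11 - 11 = 4 - 22 ≡ 8; y = λ·(11 - 8) - 11 ≡ 8. → (8, 8)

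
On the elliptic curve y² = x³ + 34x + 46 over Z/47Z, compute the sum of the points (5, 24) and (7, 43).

(5, 24) + (7, 43). λ = (43 - 24)/(7 - 5) ≡ 19/2 mod 47. 2⁻¹ ≡ 24 (mod 47), so λ ≡ 33.
  x = λ² - 5 - 7 = 1089 - 12 ≡ 43; y = λ·(5 - 43) - 24 ≡ 38. → (43, 38)

(43, 38)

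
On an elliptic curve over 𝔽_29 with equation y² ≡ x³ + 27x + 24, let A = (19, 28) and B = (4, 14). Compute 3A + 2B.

First 3A:
Repeated addition: build up to 3A.
2A: tangent at (19, 28): λ = (3·19² + 27)/(2·28) ≡ 8/27. 27⁻¹ ≡ 14 (mod 29) since 27·14 = 378 ≡ 1, so λ ≡ 8·14 ≡ 25.
  x = λ² - 19 - 19 = 625 - 38 ≡ 7; y = λ·(19 - 7) - 28 ≡ 11. → (7, 11)
3A: (7, 11) + (19, 28). λ = (28 - 11)/(19 - 7) ≡ 17/12 mod 29. 12⁻¹ ≡ 17 (mod 29) since 12·17 = 204 ≡ 1, so λ ≡ 28.
  x = λ² - 7 - 19 = 784 - 26 ≡ 4; y = λ·(7 - 4) - 11 ≡ 15. → (4, 15)
3A = (4, 15).
Next 2B:
Repeated addition: build up to 2B.
2B: tangent at (4, 14): λ = (3·4² + 27)/(2·14) ≡ 17/28. 28⁻¹ ≡ 28 (mod 29) since 28·28 = 784 ≡ 1, so λ ≡ 17·28 ≡ 12.
  x = λ² - 4 - 4 = 144 - 8 ≡ 20; y = λ·(4 - 20) - 14 ≡ 26. → (20, 26)
2B = (20, 26).
Finally 3A + 2B:
(4, 15) + (20, 26). λ = (26 - 15)/(20 - 4) ≡ 11/16 mod 29. 16⁻¹ ≡ 20 (mod 29), so λ ≡ 17.
  x = λ² - 4 - 20 = 289 - 24 ≡ 4; y = λ·(4 - 4) - 15 ≡ 14. → (4, 14)

(4, 14)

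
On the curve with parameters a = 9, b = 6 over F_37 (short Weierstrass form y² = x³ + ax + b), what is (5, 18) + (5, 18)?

tangent at (5, 18): λ = (3·5² + 9)/(2·18) ≡ 10/36. 36⁻¹ ≡ 36 (mod 37) since 36·36 = 1296 ≡ 1, so λ ≡ 10·36 ≡ 27.
  x = λ² - 5 - 5 = 729 - 10 ≡ 16; y = λ·(5 - 16) - 18 ≡ 18. → (16, 18)

(16, 18)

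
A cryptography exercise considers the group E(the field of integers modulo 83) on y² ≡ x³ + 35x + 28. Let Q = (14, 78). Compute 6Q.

(44, 10)

Double-and-add on 6 = (110)₂. Start with Q = (14, 78) for the leading 1-bit.
double: tangent at (14, 78): λ = (3·14² + 35)/(2·78) ≡ 42/73. 73⁻¹ ≡ 58 (mod 83), so λ ≡ 42·58 ≡ 29.
  x = λ² - 14 - 14 = 841 - 28 ≡ 66; y = λ·(14 - 66) - 78 ≡ 74. → (66, 74)
add Q: (66, 74) + (14, 78). λ = (78 - 74)/(14 - 66) ≡ 4/31 mod 83. 31⁻¹ ≡ 75 (mod 83), so λ ≡ 51.
  x = λ² - 66 - 14 = 2601 - 80 ≡ 31; y = λ·(66 - 31) - 74 ≡ 51. → (31, 51)
double: tangent at (31, 51): λ = (3·31² + 35)/(2·51) ≡ 13/19. 19⁻¹ ≡ 35 (mod 83), so λ ≡ 13·35 ≡ 40.
  x = λ² - 31 - 31 = 1600 - 62 ≡ 44; y = λ·(31 - 44) - 51 ≡ 10. → (44, 10)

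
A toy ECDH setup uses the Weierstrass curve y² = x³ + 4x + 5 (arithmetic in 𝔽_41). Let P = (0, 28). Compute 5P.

(17, 5)

Double-and-add on 5 = (101)₂. Start with P = (0, 28) for the leading 1-bit.
double: tangent at (0, 28): λ = (3·0² + 4)/(2·28) ≡ 4/15. 15⁻¹ ≡ 11 (mod 41) since 15·11 = 165 ≡ 1, so λ ≡ 4·11 ≡ 3.
  x = λ² - 0 - 0 = 9 - 0 ≡ 9; y = λ·(0 - 9) - 28 ≡ 27. → (9, 27)
double: tangent at (9, 27): λ = (3·9² + 4)/(2·27) ≡ 1/13. 13⁻¹ ≡ 19 (mod 41) since 13·19 = 247 ≡ 1, so λ ≡ 1·19 ≡ 19.
  x = λ² - 9 - 9 = 361 - 18 ≡ 15; y = λ·(9 - 15) - 27 ≡ 23. → (15, 23)
add P: (15, 23) + (0, 28). λ = (28 - 23)/(0 - 15) ≡ 5/26 mod 41. 26⁻¹ ≡ 30 (mod 41) since 26·30 = 780 ≡ 1, so λ ≡ 27.
  x = λ² - 15 - 0 = 729 - 15 ≡ 17; y = λ·(15 - 17) - 23 ≡ 5. → (17, 5)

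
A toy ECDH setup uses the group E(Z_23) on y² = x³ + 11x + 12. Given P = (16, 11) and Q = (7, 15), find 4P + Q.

First 4P:
Double-and-add on 4 = (100)₂. Start with P = (16, 11) for the leading 1-bit.
double: tangent at (16, 11): λ = (3·16² + 11)/(2·11) ≡ 20/22. 22⁻¹ ≡ 22 (mod 23), so λ ≡ 20·22 ≡ 3.
  x = λ² - 16 - 16 = 9 - 32 ≡ 0; y = λ·(16 - 0) - 11 ≡ 14. → (0, 14)
double: tangent at (0, 14): λ = (3·0² + 11)/(2·14) ≡ 11/5. 5⁻¹ ≡ 14 (mod 23), so λ ≡ 11·14 ≡ 16.
  x = λ² - 0 - 0 = 256 - 0 ≡ 3; y = λ·(0 - 3) - 14 ≡ 7. → (3, 7)
4P = (3, 7).
Finally 4P + Q:
(3, 7) + (7, 15). λ = (15 - 7)/(7 - 3) ≡ 8/4 mod 23. 4⁻¹ ≡ 6 (mod 23) since 4·6 = 24 ≡ 1, so λ ≡ 2.
  x = λ² - 3 - 7 = 4 - 10 ≡ 17; y = λ·(3 - 17) - 7 ≡ 11. → (17, 11)

(17, 11)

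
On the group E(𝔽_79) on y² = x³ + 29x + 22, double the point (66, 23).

tangent at (66, 23): λ = (3·66² + 29)/(2·23) ≡ 62/46. 46⁻¹ ≡ 67 (mod 79), so λ ≡ 62·67 ≡ 46.
  x = λ² - 66 - 66 = 2116 - 132 ≡ 9; y = λ·(66 - 9) - 23 ≡ 71. → (9, 71)

(9, 71)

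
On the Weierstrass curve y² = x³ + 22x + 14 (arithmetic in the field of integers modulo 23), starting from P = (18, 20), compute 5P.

Repeated addition: build up to 5P.
2P: tangent at (18, 20): λ = (3·18² + 22)/(2·20) ≡ 5/17. 17⁻¹ ≡ 19 (mod 23) since 17·19 = 323 ≡ 1, so λ ≡ 5·19 ≡ 3.
  x = λ² - 18 - 18 = 9 - 36 ≡ 19; y = λ·(18 - 19) - 20 ≡ 0. → (19, 0)
3P: (19, 0) + (18, 20). λ = (20 - 0)/(18 - 19) ≡ 20/22 mod 23. 22⁻¹ ≡ 22 (mod 23), so λ ≡ 3.
  x = λ² - 19 - 18 = 9 - 37 ≡ 18; y = λ·(19 - 18) - 0 ≡ 3. → (18, 3)
4P: (18, 3) + (18, 20): same x and y₁ ≡ -y₂, so the sum is ∞.
5P: ∞ + (18, 20) = (18, 20) (identity).

(18, 20)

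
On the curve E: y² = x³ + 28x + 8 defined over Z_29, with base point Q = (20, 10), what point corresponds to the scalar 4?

(23, 1)

Double-and-add on 4 = (100)₂. Start with Q = (20, 10) for the leading 1-bit.
double: tangent at (20, 10): λ = (3·20² + 28)/(2·10) ≡ 10/20. 20⁻¹ ≡ 16 (mod 29), so λ ≡ 10·16 ≡ 15.
  x = λ² - 20 - 20 = 225 - 40 ≡ 11; y = λ·(20 - 11) - 10 ≡ 9. → (11, 9)
double: tangent at (11, 9): λ = (3·11² + 28)/(2·9) ≡ 14/18. 18⁻¹ ≡ 21 (mod 29), so λ ≡ 14·21 ≡ 4.
  x = λ² - 11 - 11 = 16 - 22 ≡ 23; y = λ·(11 - 23) - 9 ≡ 1. → (23, 1)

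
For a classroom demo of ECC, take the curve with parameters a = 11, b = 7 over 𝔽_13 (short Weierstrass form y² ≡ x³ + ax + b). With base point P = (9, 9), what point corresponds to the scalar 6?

Double-and-add on 6 = (110)₂. Start with P = (9, 9) for the leading 1-bit.
double: tangent at (9, 9): λ = (3·9² + 11)/(2·9) ≡ 7/5. 5⁻¹ ≡ 8 (mod 13) since 5·8 = 40 ≡ 1, so λ ≡ 7·8 ≡ 4.
  x = λ² - 9 - 9 = 16 - 18 ≡ 11; y = λ·(9 - 11) - 9 ≡ 9. → (11, 9)
add P: (11, 9) + (9, 9). λ = (9 - 9)/(9 - 11) ≡ 0/11 mod 13. 11⁻¹ ≡ 6 (mod 13) since 11·6 = 66 ≡ 1, so λ ≡ 0.
  x = λ² - 11 - 9 = 0 - 20 ≡ 6; y = λ·(11 - 6) - 9 ≡ 4. → (6, 4)
double: tangent at (6, 4): λ = (3·6² + 11)/(2·4) ≡ 2/8. 8⁻¹ ≡ 5 (mod 13), so λ ≡ 2·5 ≡ 10.
  x = λ² - 6 - 6 = 100 - 12 ≡ 10; y = λ·(6 - 10) - 4 ≡ 8. → (10, 8)

(10, 8)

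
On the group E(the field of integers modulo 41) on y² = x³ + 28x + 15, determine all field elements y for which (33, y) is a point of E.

x³ + 28x + 15 = 36876 ≡ 17 (mod 41).
17 is a non-residue mod 41; no y exists.

none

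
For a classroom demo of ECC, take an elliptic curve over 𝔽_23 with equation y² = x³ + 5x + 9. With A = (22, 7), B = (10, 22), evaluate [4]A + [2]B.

(9, 22)

First 4A:
Double-and-add on 4 = (100)₂. Start with A = (22, 7) for the leading 1-bit.
double: tangent at (22, 7): λ = (3·22² + 5)/(2·7) ≡ 8/14. 14⁻¹ ≡ 5 (mod 23) since 14·5 = 70 ≡ 1, so λ ≡ 8·5 ≡ 17.
  x = λ² - 22 - 22 = 289 - 44 ≡ 15; y = λ·(22 - 15) - 7 ≡ 20. → (15, 20)
double: tangent at (15, 20): λ = (3·15² + 5)/(2·20) ≡ 13/17. 17⁻¹ ≡ 19 (mod 23), so λ ≡ 13·19 ≡ 17.
  x = λ² - 15 - 15 = 289 - 30 ≡ 6; y = λ·(15 - 6) - 20 ≡ 18. → (6, 18)
4A = (6, 18).
Next 2B:
Repeated addition: build up to 2B.
2B: tangent at (10, 22): λ = (3·10² + 5)/(2·22) ≡ 6/21. 21⁻¹ ≡ 11 (mod 23) since 21·11 = 231 ≡ 1, so λ ≡ 6·11 ≡ 20.
  x = λ² - 10 - 10 = 400 - 20 ≡ 12; y = λ·(10 - 12) - 22 ≡ 7. → (12, 7)
2B = (12, 7).
Finally 4A + 2B:
(6, 18) + (12, 7). λ = (7 - 18)/(12 - 6) ≡ 12/6 mod 23. 6⁻¹ ≡ 4 (mod 23) since 6·4 = 24 ≡ 1, so λ ≡ 2.
  x = λ² - 6 - 12 = 4 - 18 ≡ 9; y = λ·(6 - 9) - 18 ≡ 22. → (9, 22)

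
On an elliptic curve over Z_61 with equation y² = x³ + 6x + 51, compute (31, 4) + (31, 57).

The two points share x = 31 and their y-coordinates satisfy 4 + 57 ≡ 0 (mod 61), so they are inverses. Their sum is the point at infinity.

O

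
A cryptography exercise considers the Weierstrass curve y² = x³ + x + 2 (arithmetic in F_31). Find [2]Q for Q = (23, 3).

(1, 2)

tangent at (23, 3): λ = (3·23² + 1)/(2·3) ≡ 7/6. 6⁻¹ ≡ 26 (mod 31), so λ ≡ 7·26 ≡ 27.
  x = λ² - 23 - 23 = 729 - 46 ≡ 1; y = λ·(23 - 1) - 3 ≡ 2. → (1, 2)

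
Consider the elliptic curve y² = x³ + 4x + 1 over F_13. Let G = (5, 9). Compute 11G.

(3, 1)

Double-and-add on 11 = (1011)₂. Start with G = (5, 9) for the leading 1-bit.
double: tangent at (5, 9): λ = (3·5² + 4)/(2·9) ≡ 1/5. 5⁻¹ ≡ 8 (mod 13), so λ ≡ 1·8 ≡ 8.
  x = λ² - 5 - 5 = 64 - 10 ≡ 2; y = λ·(5 - 2) - 9 ≡ 2. → (2, 2)
double: tangent at (2, 2): λ = (3·2² + 4)/(2·2) ≡ 3/4. 4⁻¹ ≡ 10 (mod 13), so λ ≡ 3·10 ≡ 4.
  x = λ² - 2 - 2 = 16 - 4 ≡ 12; y = λ·(2 - 12) - 2 ≡ 10. → (12, 10)
add G: (12, 10) + (5, 9). λ = (9 - 10)/(5 - 12) ≡ 12/6 mod 13. 6⁻¹ ≡ 11 (mod 13) since 6·11 = 66 ≡ 1, so λ ≡ 2.
  x = λ² - 12 - 5 = 4 - 17 ≡ 0; y = λ·(12 - 0) - 10 ≡ 1. → (0, 1)
double: tangent at (0, 1): λ = (3·0² + 4)/(2·1) ≡ 4/2. 2⁻¹ ≡ 7 (mod 13), so λ ≡ 4·7 ≡ 2.
  x = λ² - 0 - 0 = 4 - 0 ≡ 4; y = λ·(0 - 4) - 1 ≡ 4. → (4, 4)
add G: (4, 4) + (5, 9). λ = (9 - 4)/(5 - 4) ≡ 5/1 mod 13. 1⁻¹ ≡ 1 (mod 13), so λ ≡ 5.
  x = λ² - 4 - 5 = 25 - 9 ≡ 3; y = λ·(4 - 3) - 4 ≡ 1. → (3, 1)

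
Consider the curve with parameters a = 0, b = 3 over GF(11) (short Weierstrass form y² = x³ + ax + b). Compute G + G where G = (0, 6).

(0, 5)

tangent at (0, 6): λ = (3·0² + 0)/(2·6) ≡ 0/1. 1⁻¹ ≡ 1 (mod 11) since 1·1 = 1 ≡ 1, so λ ≡ 0·1 ≡ 0.
  x = λ² - 0 - 0 = 0 - 0 ≡ 0; y = λ·(0 - 0) - 6 ≡ 5. → (0, 5)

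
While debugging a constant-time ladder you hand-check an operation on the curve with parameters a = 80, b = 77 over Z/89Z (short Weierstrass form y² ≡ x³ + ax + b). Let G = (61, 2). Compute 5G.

(78, 64)

Repeated addition: build up to 5G.
2G: tangent at (61, 2): λ = (3·61² + 80)/(2·2) ≡ 29/4. 4⁻¹ ≡ 67 (mod 89) since 4·67 = 268 ≡ 1, so λ ≡ 29·67 ≡ 74.
  x = λ² - 61 - 61 = 5476 - 122 ≡ 14; y = λ·(61 - 14) - 2 ≡ 5. → (14, 5)
3G: (14, 5) + (61, 2). λ = (2 - 5)/(61 - 14) ≡ 86/47 mod 89. 47⁻¹ ≡ 36 (mod 89) since 47·36 = 1692 ≡ 1, so λ ≡ 70.
  x = λ² - 14 - 61 = 4900 - 75 ≡ 19; y = λ·(14 - 19) - 5 ≡ 1. → (19, 1)
4G: (19, 1) + (61, 2). λ = (2 - 1)/(61 - 19) ≡ 1/42 mod 89. 42⁻¹ ≡ 53 (mod 89) since 42·53 = 2226 ≡ 1, so λ ≡ 53.
  x = λ² - 19 - 61 = 2809 - 80 ≡ 59; y = λ·(19 - 59) - 1 ≡ 15. → (59, 15)
5G: (59, 15) + (61, 2). λ = (2 - 15)/(61 - 59) ≡ 76/2 mod 89. 2⁻¹ ≡ 45 (mod 89), so λ ≡ 38.
  x = λ² - 59 - 61 = 1444 - 120 ≡ 78; y = λ·(59 - 78) - 15 ≡ 64. → (78, 64)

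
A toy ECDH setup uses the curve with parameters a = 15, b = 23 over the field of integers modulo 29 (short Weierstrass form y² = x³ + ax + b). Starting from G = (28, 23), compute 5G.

(28, 6)

Double-and-add on 5 = (101)₂. Start with G = (28, 23) for the leading 1-bit.
double: tangent at (28, 23): λ = (3·28² + 15)/(2·23) ≡ 18/17. 17⁻¹ ≡ 12 (mod 29), so λ ≡ 18·12 ≡ 13.
  x = λ² - 28 - 28 = 169 - 56 ≡ 26; y = λ·(28 - 26) - 23 ≡ 3. → (26, 3)
double: tangent at (26, 3): λ = (3·26² + 15)/(2·3) ≡ 13/6. 6⁻¹ ≡ 5 (mod 29), so λ ≡ 13·5 ≡ 7.
  x = λ² - 26 - 26 = 49 - 52 ≡ 26; y = λ·(26 - 26) - 3 ≡ 26. → (26, 26)
add G: (26, 26) + (28, 23). λ = (23 - 26)/(28 - 26) ≡ 26/2 mod 29. 2⁻¹ ≡ 15 (mod 29), so λ ≡ 13.
  x = λ² - 26 - 28 = 169 - 54 ≡ 28; y = λ·(26 - 28) - 26 ≡ 6. → (28, 6)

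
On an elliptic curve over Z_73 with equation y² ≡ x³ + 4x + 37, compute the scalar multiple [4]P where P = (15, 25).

(45, 26)

Double-and-add on 4 = (100)₂. Start with P = (15, 25) for the leading 1-bit.
double: tangent at (15, 25): λ = (3·15² + 4)/(2·25) ≡ 22/50. 50⁻¹ ≡ 19 (mod 73) since 50·19 = 950 ≡ 1, so λ ≡ 22·19 ≡ 53.
  x = λ² - 15 - 15 = 2809 - 30 ≡ 5; y = λ·(15 - 5) - 25 ≡ 67. → (5, 67)
double: tangent at (5, 67): λ = (3·5² + 4)/(2·67) ≡ 6/61. 61⁻¹ ≡ 6 (mod 73) since 61·6 = 366 ≡ 1, so λ ≡ 6·6 ≡ 36.
  x = λ² - 5 - 5 = 1296 - 10 ≡ 45; y = λ·(5 - 45) - 67 ≡ 26. → (45, 26)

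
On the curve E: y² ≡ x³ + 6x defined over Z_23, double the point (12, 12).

tangent at (12, 12): λ = (3·12² + 6)/(2·12) ≡ 1/1. 1⁻¹ ≡ 1 (mod 23), so λ ≡ 1·1 ≡ 1.
  x = λ² - 12 - 12 = 1 - 24 ≡ 0; y = λ·(12 - 0) - 12 ≡ 0. → (0, 0)

(0, 0)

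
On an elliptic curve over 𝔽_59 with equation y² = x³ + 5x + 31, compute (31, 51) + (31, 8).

The two points share x = 31 and their y-coordinates satisfy 51 + 8 ≡ 0 (mod 59), so they are inverses. Their sum is ∞.

O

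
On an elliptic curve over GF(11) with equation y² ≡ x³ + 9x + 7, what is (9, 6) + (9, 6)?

(5, 1)

tangent at (9, 6): λ = (3·9² + 9)/(2·6) ≡ 10/1. 1⁻¹ ≡ 1 (mod 11), so λ ≡ 10·1 ≡ 10.
  x = λ² - 9 - 9 = 100 - 18 ≡ 5; y = λ·(9 - 5) - 6 ≡ 1. → (5, 1)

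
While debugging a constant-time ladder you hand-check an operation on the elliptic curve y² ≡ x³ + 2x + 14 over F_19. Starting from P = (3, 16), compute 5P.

(1, 13)

Repeated addition: build up to 5P.
2P: tangent at (3, 16): λ = (3·3² + 2)/(2·16) ≡ 10/13. 13⁻¹ ≡ 3 (mod 19) since 13·3 = 39 ≡ 1, so λ ≡ 10·3 ≡ 11.
  x = λ² - 3 - 3 = 121 - 6 ≡ 1; y = λ·(3 - 1) - 16 ≡ 6. → (1, 6)
3P: (1, 6) + (3, 16). λ = (16 - 6)/(3 - 1) ≡ 10/2 mod 19. 2⁻¹ ≡ 10 (mod 19) since 2·10 = 20 ≡ 1, so λ ≡ 5.
  x = λ² - 1 - 3 = 25 - 4 ≡ 2; y = λ·(1 - 2) - 6 ≡ 8. → (2, 8)
4P: (2, 8) + (3, 16). λ = (16 - 8)/(3 - 2) ≡ 8/1 mod 19. 1⁻¹ ≡ 1 (mod 19), so λ ≡ 8.
  x = λ² - 2 - 3 = 64 - 5 ≡ 2; y = λ·(2 - 2) - 8 ≡ 11. → (2, 11)
5P: (2, 11) + (3, 16). λ = (16 - 11)/(3 - 2) ≡ 5/1 mod 19. 1⁻¹ ≡ 1 (mod 19) since 1·1 = 1 ≡ 1, so λ ≡ 5.
  x = λ² - 2 - 3 = 25 - 5 ≡ 1; y = λ·(2 - 1) - 11 ≡ 13. → (1, 13)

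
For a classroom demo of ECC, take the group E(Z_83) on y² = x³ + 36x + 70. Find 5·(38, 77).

Write P = (38, 77).
Double-and-add on 5 = (101)₂. Start with P = (38, 77) for the leading 1-bit.
double: tangent at (38, 77): λ = (3·38² + 36)/(2·77) ≡ 52/71. 71⁻¹ ≡ 76 (mod 83) since 71·76 = 5396 ≡ 1, so λ ≡ 52·76 ≡ 51.
  x = λ² - 38 - 38 = 2601 - 76 ≡ 35; y = λ·(38 - 35) - 77 ≡ 76. → (35, 76)
double: tangent at (35, 76): λ = (3·35² + 36)/(2·76) ≡ 59/69. 69⁻¹ ≡ 77 (mod 83) since 69·77 = 5313 ≡ 1, so λ ≡ 59·77 ≡ 61.
  x = λ² - 35 - 35 = 3721 - 70 ≡ 82; y = λ·(35 - 82) - 76 ≡ 45. → (82, 45)
add P: (82, 45) + (38, 77). λ = (77 - 45)/(38 - 82) ≡ 32/39 mod 83. 39⁻¹ ≡ 66 (mod 83) since 39·66 = 2574 ≡ 1, so λ ≡ 37.
  x = λ² - 82 - 38 = 1369 - 120 ≡ 4; y = λ·(82 - 4) - 45 ≡ 19. → (4, 19)

(4, 19)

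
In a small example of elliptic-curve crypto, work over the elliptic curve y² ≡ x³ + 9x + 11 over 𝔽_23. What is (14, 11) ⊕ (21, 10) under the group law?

(19, 16)

(14, 11) + (21, 10). λ = (10 - 11)/(21 - 14) ≡ 22/7 mod 23. 7⁻¹ ≡ 10 (mod 23) since 7·10 = 70 ≡ 1, so λ ≡ 13.
  x = λ² - 14 - 21 = 169 - 35 ≡ 19; y = λ·(14 - 19) - 11 ≡ 16. → (19, 16)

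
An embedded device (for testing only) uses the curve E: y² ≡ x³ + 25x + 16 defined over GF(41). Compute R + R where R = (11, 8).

(10, 6)

tangent at (11, 8): λ = (3·11² + 25)/(2·8) ≡ 19/16. 16⁻¹ ≡ 18 (mod 41) since 16·18 = 288 ≡ 1, so λ ≡ 19·18 ≡ 14.
  x = λ² - 11 - 11 = 196 - 22 ≡ 10; y = λ·(11 - 10) - 8 ≡ 6. → (10, 6)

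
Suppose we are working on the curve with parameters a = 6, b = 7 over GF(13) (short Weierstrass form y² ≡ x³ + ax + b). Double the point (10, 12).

tangent at (10, 12): λ = (3·10² + 6)/(2·12) ≡ 7/11. 11⁻¹ ≡ 6 (mod 13), so λ ≡ 7·6 ≡ 3.
  x = λ² - 10 - 10 = 9 - 20 ≡ 2; y = λ·(10 - 2) - 12 ≡ 12. → (2, 12)

(2, 12)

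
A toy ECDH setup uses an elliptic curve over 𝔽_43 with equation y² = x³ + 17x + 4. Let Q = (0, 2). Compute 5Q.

Repeated addition: build up to 5Q.
2Q: tangent at (0, 2): λ = (3·0² + 17)/(2·2) ≡ 17/4. 4⁻¹ ≡ 11 (mod 43), so λ ≡ 17·11 ≡ 15.
  x = λ² - 0 - 0 = 225 - 0 ≡ 10; y = λ·(0 - 10) - 2 ≡ 20. → (10, 20)
3Q: (10, 20) + (0, 2). λ = (2 - 20)/(0 - 10) ≡ 25/33 mod 43. 33⁻¹ ≡ 30 (mod 43), so λ ≡ 19.
  x = λ² - 10 - 0 = 361 - 10 ≡ 7; y = λ·(10 - 7) - 20 ≡ 37. → (7, 37)
4Q: (7, 37) + (0, 2). λ = (2 - 37)/(0 - 7) ≡ 8/36 mod 43. 36⁻¹ ≡ 6 (mod 43), so λ ≡ 5.
  x = λ² - 7 - 0 = 25 - 7 ≡ 18; y = λ·(7 - 18) - 37 ≡ 37. → (18, 37)
5Q: (18, 37) + (0, 2). λ = (2 - 37)/(0 - 18) ≡ 8/25 mod 43. 25⁻¹ ≡ 31 (mod 43), so λ ≡ 33.
  x = λ² - 18 - 0 = 1089 - 18 ≡ 39; y = λ·(18 - 39) - 37 ≡ 1. → (39, 1)

(39, 1)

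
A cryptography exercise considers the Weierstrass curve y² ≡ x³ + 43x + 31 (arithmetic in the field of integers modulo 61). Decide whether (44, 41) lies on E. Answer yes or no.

y² = 41² ≡ 34; x³ + 43x + 31 = 87107 ≡ 60 (mod 61). 34 ≠ 60.

no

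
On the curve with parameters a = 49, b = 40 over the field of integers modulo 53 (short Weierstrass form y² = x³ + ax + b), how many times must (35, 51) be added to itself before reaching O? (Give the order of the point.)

3

2P: tangent at (35, 51): λ = (3·35² + 49)/(2·51) ≡ 14/49. 49⁻¹ ≡ 13 (mod 53), so λ ≡ 14·13 ≡ 23.
  x = λ² - 35 - 35 = 529 - 70 ≡ 35; y = λ·(35 - 35) - 51 ≡ 2. → (35, 2)
3P: (35, 2) + (35, 51): same x and y₁ ≡ -y₂, so the sum is O.
3P = O, so the order is 3.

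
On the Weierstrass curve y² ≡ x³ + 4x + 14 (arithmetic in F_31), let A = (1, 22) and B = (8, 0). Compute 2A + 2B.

(17, 29)

First 2A:
Repeated addition: build up to 2A.
2A: tangent at (1, 22): λ = (3·1² + 4)/(2·22) ≡ 7/13. 13⁻¹ ≡ 12 (mod 31), so λ ≡ 7·12 ≡ 22.
  x = λ² - 1 - 1 = 484 - 2 ≡ 17; y = λ·(1 - 17) - 22 ≡ 29. → (17, 29)
2A = (17, 29).
Next 2B:
Repeated addition: build up to 2B.
2B: (8, 0) + (8, 0): same x and y₁ ≡ -y₂, so the sum is the point at infinity.
2B = the point at infinity.
Finally 2A + 2B:
(17, 29) + the point at infinity = (17, 29) (identity).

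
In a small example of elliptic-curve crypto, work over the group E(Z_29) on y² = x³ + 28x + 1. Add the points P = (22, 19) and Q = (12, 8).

(11, 25)

(22, 19) + (12, 8). λ = (8 - 19)/(12 - 22) ≡ 18/19 mod 29. 19⁻¹ ≡ 26 (mod 29), so λ ≡ 4.
  x = λ² - 22 - 12 = 16 - 34 ≡ 11; y = λ·(22 - 11) - 19 ≡ 25. → (11, 25)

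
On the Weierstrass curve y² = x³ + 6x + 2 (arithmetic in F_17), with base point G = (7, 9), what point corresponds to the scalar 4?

Double-and-add on 4 = (100)₂. Start with G = (7, 9) for the leading 1-bit.
double: tangent at (7, 9): λ = (3·7² + 6)/(2·9) ≡ 0/1. 1⁻¹ ≡ 1 (mod 17), so λ ≡ 0·1 ≡ 0.
  x = λ² - 7 - 7 = 0 - 14 ≡ 3; y = λ·(7 - 3) - 9 ≡ 8. → (3, 8)
double: tangent at (3, 8): λ = (3·3² + 6)/(2·8) ≡ 16/16. 16⁻¹ ≡ 16 (mod 17) since 16·16 = 256 ≡ 1, so λ ≡ 16·16 ≡ 1.
  x = λ² - 3 - 3 = 1 - 6 ≡ 12; y = λ·(3 - 12) - 8 ≡ 0. → (12, 0)

(12, 0)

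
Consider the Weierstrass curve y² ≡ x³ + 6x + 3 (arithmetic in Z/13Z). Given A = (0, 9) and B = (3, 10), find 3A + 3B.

First 3A:
Repeated addition: build up to 3A.
2A: tangent at (0, 9): λ = (3·0² + 6)/(2·9) ≡ 6/5. 5⁻¹ ≡ 8 (mod 13), so λ ≡ 6·8 ≡ 9.
  x = λ² - 0 - 0 = 81 - 0 ≡ 3; y = λ·(0 - 3) - 9 ≡ 3. → (3, 3)
3A: (3, 3) + (0, 9). λ = (9 - 3)/(0 - 3) ≡ 6/10 mod 13. 10⁻¹ ≡ 4 (mod 13), so λ ≡ 11.
  x = λ² - 3 - 0 = 121 - 3 ≡ 1; y = λ·(3 - 1) - 3 ≡ 6. → (1, 6)
3A = (1, 6).
Next 3B:
Repeated addition: build up to 3B.
2B: tangent at (3, 10): λ = (3·3² + 6)/(2·10) ≡ 7/7. 7⁻¹ ≡ 2 (mod 13) since 7·2 = 14 ≡ 1, so λ ≡ 7·2 ≡ 1.
  x = λ² - 3 - 3 = 1 - 6 ≡ 8; y = λ·(3 - 8) - 10 ≡ 11. → (8, 11)
3B: (8, 11) + (3, 10). λ = (10 - 11)/(3 - 8) ≡ 12/8 mod 13. 8⁻¹ ≡ 5 (mod 13) since 8·5 = 40 ≡ 1, so λ ≡ 8.
  x = λ² - 8 - 3 = 64 - 11 ≡ 1; y = λ·(8 - 1) - 11 ≡ 6. → (1, 6)
3B = (1, 6).
Finally 3A + 3B:
tangent at (1, 6): λ = (3·1² + 6)/(2·6) ≡ 9/12. 12⁻¹ ≡ 12 (mod 13), so λ ≡ 9·12 ≡ 4.
  x = λ² - 1 - 1 = 16 - 2 ≡ 1; y = λ·(1 - 1) - 6 ≡ 7. → (1, 7)

(1, 7)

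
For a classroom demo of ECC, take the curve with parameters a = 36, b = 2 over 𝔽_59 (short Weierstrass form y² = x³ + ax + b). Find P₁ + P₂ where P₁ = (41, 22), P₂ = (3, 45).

(41, 22) + (3, 45). λ = (45 - 22)/(3 - 41) ≡ 23/21 mod 59. 21⁻¹ ≡ 45 (mod 59), so λ ≡ 32.
  x = λ² - 41 - 3 = 1024 - 44 ≡ 36; y = λ·(41 - 36) - 22 ≡ 20. → (36, 20)

(36, 20)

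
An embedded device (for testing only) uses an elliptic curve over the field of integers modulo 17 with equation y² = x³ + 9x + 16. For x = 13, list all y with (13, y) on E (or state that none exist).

x³ + 9x + 16 = 2330 ≡ 1 (mod 17).
Square roots of 1 mod 17: 1 and 16 (since 1² = 1 ≡ 1).

1, 16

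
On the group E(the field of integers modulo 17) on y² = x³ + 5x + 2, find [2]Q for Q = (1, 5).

(0, 6)

tangent at (1, 5): λ = (3·1² + 5)/(2·5) ≡ 8/10. 10⁻¹ ≡ 12 (mod 17) since 10·12 = 120 ≡ 1, so λ ≡ 8·12 ≡ 11.
  x = λ² - 1 - 1 = 121 - 2 ≡ 0; y = λ·(1 - 0) - 5 ≡ 6. → (0, 6)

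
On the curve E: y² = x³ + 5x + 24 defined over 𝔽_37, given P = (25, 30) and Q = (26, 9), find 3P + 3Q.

First 3P:
Repeated addition: build up to 3P.
2P: tangent at (25, 30): λ = (3·25² + 5)/(2·30) ≡ 30/23. 23⁻¹ ≡ 29 (mod 37) since 23·29 = 667 ≡ 1, so λ ≡ 30·29 ≡ 19.
  x = λ² - 25 - 25 = 361 - 50 ≡ 15; y = λ·(25 - 15) - 30 ≡ 12. → (15, 12)
3P: (15, 12) + (25, 30). λ = (30 - 12)/(25 - 15) ≡ 18/10 mod 37. 10⁻¹ ≡ 26 (mod 37), so λ ≡ 24.
  x = λ² - 15 - 25 = 576 - 40 ≡ 18; y = λ·(15 - 18) - 12 ≡ 27. → (18, 27)
3P = (18, 27).
Next 3Q:
Repeated addition: build up to 3Q.
2Q: tangent at (26, 9): λ = (3·26² + 5)/(2·9) ≡ 35/18. 18⁻¹ ≡ 35 (mod 37), so λ ≡ 35·35 ≡ 4.
  x = λ² - 26 - 26 = 16 - 52 ≡ 1; y = λ·(26 - 1) - 9 ≡ 17. → (1, 17)
3Q: (1, 17) + (26, 9). λ = (9 - 17)/(26 - 1) ≡ 29/25 mod 37. 25⁻¹ ≡ 3 (mod 37) since 25·3 = 75 ≡ 1, so λ ≡ 13.
  x = λ² - 1 - 26 = 169 - 27 ≡ 31; y = λ·(1 - 31) - 17 ≡ 0. → (31, 0)
3Q = (31, 0).
Finally 3P + 3Q:
(18, 27) + (31, 0). λ = (0 - 27)/(31 - 18) ≡ 10/13 mod 37. 13⁻¹ ≡ 20 (mod 37), so λ ≡ 15.
  x = λ² - 18 - 31 = 225 - 49 ≡ 28; y = λ·(18 - 28) - 27 ≡ 8. → (28, 8)

(28, 8)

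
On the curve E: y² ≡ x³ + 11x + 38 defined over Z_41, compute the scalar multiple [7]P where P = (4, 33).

(21, 31)

Repeated addition: build up to 7P.
2P: tangent at (4, 33): λ = (3·4² + 11)/(2·33) ≡ 18/25. 25⁻¹ ≡ 23 (mod 41), so λ ≡ 18·23 ≡ 4.
  x = λ² - 4 - 4 = 16 - 8 ≡ 8; y = λ·(4 - 8) - 33 ≡ 33. → (8, 33)
3P: (8, 33) + (4, 33). λ = (33 - 33)/(4 - 8) ≡ 0/37 mod 41. 37⁻¹ ≡ 10 (mod 41), so λ ≡ 0.
  x = λ² - 8 - 4 = 0 - 12 ≡ 29; y = λ·(8 - 29) - 33 ≡ 8. → (29, 8)
4P: (29, 8) + (4, 33). λ = (33 - 8)/(4 - 29) ≡ 25/16 mod 41. 16⁻¹ ≡ 18 (mod 41) since 16·18 = 288 ≡ 1, so λ ≡ 40.
  x = λ² - 29 - 4 = 1600 - 33 ≡ 9; y = λ·(29 - 9) - 8 ≡ 13. → (9, 13)
5P: (9, 13) + (4, 33). λ = (33 - 13)/(4 - 9) ≡ 20/36 mod 41. 36⁻¹ ≡ 8 (mod 41) since 36·8 = 288 ≡ 1, so λ ≡ 37.
  x = λ² - 9 - 4 = 1369 - 13 ≡ 3; y = λ·(9 - 3) - 13 ≡ 4. → (3, 4)
6P: (3, 4) + (4, 33). λ = (33 - 4)/(4 - 3) ≡ 29/1 mod 41. 1⁻¹ ≡ 1 (mod 41), so λ ≡ 29.
  x = λ² - 3 - 4 = 841 - 7 ≡ 14; y = λ·(3 - 14) - 4 ≡ 5. → (14, 5)
7P: (14, 5) + (4, 33). λ = (33 - 5)/(4 - 14) ≡ 28/31 mod 41. 31⁻¹ ≡ 4 (mod 41) since 31·4 = 124 ≡ 1, so λ ≡ 30.
  x = λ² - 14 - 4 = 900 - 18 ≡ 21; y = λ·(14 - 21) - 5 ≡ 31. → (21, 31)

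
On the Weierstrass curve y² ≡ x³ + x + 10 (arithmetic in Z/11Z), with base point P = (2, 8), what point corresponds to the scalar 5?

Repeated addition: build up to 5P.
2P: tangent at (2, 8): λ = (3·2² + 1)/(2·8) ≡ 2/5. 5⁻¹ ≡ 9 (mod 11), so λ ≡ 2·9 ≡ 7.
  x = λ² - 2 - 2 = 49 - 4 ≡ 1; y = λ·(2 - 1) - 8 ≡ 10. → (1, 10)
3P: (1, 10) + (2, 8). λ = (8 - 10)/(2 - 1) ≡ 9/1 mod 11. 1⁻¹ ≡ 1 (mod 11), so λ ≡ 9.
  x = λ² - 1 - 2 = 81 - 3 ≡ 1; y = λ·(1 - 1) - 10 ≡ 1. → (1, 1)
4P: (1, 1) + (2, 8). λ = (8 - 1)/(2 - 1) ≡ 7/1 mod 11. 1⁻¹ ≡ 1 (mod 11), so λ ≡ 7.
  x = λ² - 1 - 2 = 49 - 3 ≡ 2; y = λ·(1 - 2) - 1 ≡ 3. → (2, 3)
5P: (2, 3) + (2, 8): same x and y₁ ≡ -y₂, so the sum is O.

O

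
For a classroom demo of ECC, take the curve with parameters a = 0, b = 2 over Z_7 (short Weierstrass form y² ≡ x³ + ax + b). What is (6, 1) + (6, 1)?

tangent at (6, 1): λ = (3·6² + 0)/(2·1) ≡ 3/2. 2⁻¹ ≡ 4 (mod 7), so λ ≡ 3·4 ≡ 5.
  x = λ² - 6 - 6 = 25 - 12 ≡ 6; y = λ·(6 - 6) - 1 ≡ 6. → (6, 6)

(6, 6)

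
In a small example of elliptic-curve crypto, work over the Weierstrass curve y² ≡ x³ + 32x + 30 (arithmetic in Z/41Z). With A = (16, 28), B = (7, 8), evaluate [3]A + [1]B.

(34, 23)

First 3A:
Repeated addition: build up to 3A.
2A: tangent at (16, 28): λ = (3·16² + 32)/(2·28) ≡ 21/15. 15⁻¹ ≡ 11 (mod 41) since 15·11 = 165 ≡ 1, so λ ≡ 21·11 ≡ 26.
  x = λ² - 16 - 16 = 676 - 32 ≡ 29; y = λ·(16 - 29) - 28 ≡ 3. → (29, 3)
3A: (29, 3) + (16, 28). λ = (28 - 3)/(16 - 29) ≡ 25/28 mod 41. 28⁻¹ ≡ 22 (mod 41), so λ ≡ 17.
  x = λ² - 29 - 16 = 289 - 45 ≡ 39; y = λ·(29 - 39) - 3 ≡ 32. → (39, 32)
3A = (39, 32).
Finally 3A + B:
(39, 32) + (7, 8). λ = (8 - 32)/(7 - 39) ≡ 17/9 mod 41. 9⁻¹ ≡ 32 (mod 41), so λ ≡ 11.
  x = λ² - 39 - 7 = 121 - 46 ≡ 34; y = λ·(39 - 34) - 32 ≡ 23. → (34, 23)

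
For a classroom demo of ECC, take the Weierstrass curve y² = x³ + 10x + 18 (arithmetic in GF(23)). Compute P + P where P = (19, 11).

tangent at (19, 11): λ = (3·19² + 10)/(2·11) ≡ 12/22. 22⁻¹ ≡ 22 (mod 23) since 22·22 = 484 ≡ 1, so λ ≡ 12·22 ≡ 11.
  x = λ² - 19 - 19 = 121 - 38 ≡ 14; y = λ·(19 - 14) - 11 ≡ 21. → (14, 21)

(14, 21)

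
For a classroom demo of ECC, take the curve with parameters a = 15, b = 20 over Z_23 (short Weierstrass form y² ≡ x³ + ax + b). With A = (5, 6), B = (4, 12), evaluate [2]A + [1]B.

(16, 3)

First 2A:
Repeated addition: build up to 2A.
2A: tangent at (5, 6): λ = (3·5² + 15)/(2·6) ≡ 21/12. 12⁻¹ ≡ 2 (mod 23), so λ ≡ 21·2 ≡ 19.
  x = λ² - 5 - 5 = 361 - 10 ≡ 6; y = λ·(5 - 6) - 6 ≡ 21. → (6, 21)
2A = (6, 21).
Finally 2A + B:
(6, 21) + (4, 12). λ = (12 - 21)/(4 - 6) ≡ 14/21 mod 23. 21⁻¹ ≡ 11 (mod 23) since 21·11 = 231 ≡ 1, so λ ≡ 16.
  x = λ² - 6 - 4 = 256 - 10 ≡ 16; y = λ·(6 - 16) - 21 ≡ 3. → (16, 3)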